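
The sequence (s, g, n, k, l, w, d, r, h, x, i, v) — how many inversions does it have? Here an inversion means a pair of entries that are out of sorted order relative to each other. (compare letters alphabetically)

29

Count, for each position, how many later elements it exceeds:
s: 8
g: 1
n: 5
k: 3
l: 3
w: 5
d: 0
r: 2
h: 0
x: 2
i: 0
v: 0
Sum: 8 + 1 + 5 + 3 + 3 + 5 + 0 + 2 + 0 + 2 + 0 + 0 = 29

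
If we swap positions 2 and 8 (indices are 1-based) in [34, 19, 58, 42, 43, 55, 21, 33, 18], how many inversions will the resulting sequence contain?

25 inversions

Positions 2 and 8 hold 19 and 33; after swapping, the array is [34, 33, 58, 42, 43, 55, 21, 19, 18].
Sweep left to right; for each value list the smaller values that follow it:
34: 4
33: 3
58: 6
42: 3
43: 3
55: 3
21: 2
19: 1
18: 0
Sum: 4 + 3 + 6 + 3 + 3 + 3 + 2 + 1 + 0 = 25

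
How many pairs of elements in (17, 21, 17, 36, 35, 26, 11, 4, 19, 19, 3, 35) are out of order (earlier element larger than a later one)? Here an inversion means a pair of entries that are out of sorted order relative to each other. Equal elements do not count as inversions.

36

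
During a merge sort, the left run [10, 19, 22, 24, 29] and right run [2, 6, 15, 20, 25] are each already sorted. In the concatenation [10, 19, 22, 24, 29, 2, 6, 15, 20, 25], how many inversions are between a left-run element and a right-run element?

18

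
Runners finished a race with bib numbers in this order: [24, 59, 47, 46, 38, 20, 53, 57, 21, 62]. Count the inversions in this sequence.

Element-by-element contributions:
24: 2
59: 7
47: 4
46: 3
38: 2
20: 0
53: 1
57: 1
21: 0
62: 0
Sum: 2 + 7 + 4 + 3 + 2 + 0 + 1 + 1 + 0 + 0 = 20

There are 20 inversions.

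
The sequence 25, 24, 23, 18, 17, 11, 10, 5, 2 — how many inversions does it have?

36

Count, for each position, how many later elements it exceeds:
25 → 24, 23, 18, 17, 11, 10, 5, 2 → 8
24 → 23, 18, 17, 11, 10, 5, 2 → 7
23 → 18, 17, 11, 10, 5, 2 → 6
18 → 17, 11, 10, 5, 2 → 5
17 → 11, 10, 5, 2 → 4
11 → 10, 5, 2 → 3
10 → 5, 2 → 2
5 → 2 → 1
2 → none → 0
Sum: 8 + 7 + 6 + 5 + 4 + 3 + 2 + 1 + 0 = 36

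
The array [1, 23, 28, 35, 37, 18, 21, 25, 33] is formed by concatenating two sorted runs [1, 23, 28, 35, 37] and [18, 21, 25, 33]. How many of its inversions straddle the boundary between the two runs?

13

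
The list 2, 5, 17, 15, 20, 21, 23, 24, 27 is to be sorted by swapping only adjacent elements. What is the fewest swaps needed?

Each adjacent swap fixes exactly one inversion, so the minimum swap count equals the number of inversions.
Count inversions — for each element, later elements that are smaller:
2: none → 0
5: none → 0
17: 15 → 1
15: none → 0
20: none → 0
21: none → 0
23: none → 0
24: none → 0
27: none → 0
Total inversions: 0 + 0 + 1 + 0 + 0 + 0 + 0 + 0 + 0 = 1

There is 1 adjacent swap.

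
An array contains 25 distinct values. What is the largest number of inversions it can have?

A reversed (strictly descending) arrangement makes every pair an inversion, giving C(25, 2) inversions.
C(25, 2) = 25·24/2 = 300

There are 300 inversions.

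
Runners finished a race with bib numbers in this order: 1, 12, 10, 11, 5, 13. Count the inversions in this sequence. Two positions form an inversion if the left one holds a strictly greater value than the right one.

There are 5 out-of-order pairs.

Sweep left to right; for each value list the smaller values that follow it:
1: 0
12: 3
10: 1
11: 1
5: 0
13: 0
Sum: 0 + 3 + 1 + 1 + 0 + 0 = 5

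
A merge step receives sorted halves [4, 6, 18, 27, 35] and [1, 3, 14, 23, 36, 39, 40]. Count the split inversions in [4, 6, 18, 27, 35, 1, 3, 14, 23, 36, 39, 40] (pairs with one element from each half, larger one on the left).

For each element r of the right run, count left-run elements greater than r:
r = 1: 4, 6, 18, 27, 35 → 5
r = 3: 4, 6, 18, 27, 35 → 5
r = 14: 18, 27, 35 → 3
r = 23: 27, 35 → 2
r = 36: none → 0
r = 39: none → 0
r = 40: none → 0
Cross-inversions: 5 + 5 + 3 + 2 + 0 + 0 + 0 = 15

15 split inversions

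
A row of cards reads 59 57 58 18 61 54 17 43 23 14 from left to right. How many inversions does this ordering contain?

There are 35 out-of-order pairs.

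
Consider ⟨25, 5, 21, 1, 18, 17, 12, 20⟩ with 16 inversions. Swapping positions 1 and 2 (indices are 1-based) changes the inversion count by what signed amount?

-1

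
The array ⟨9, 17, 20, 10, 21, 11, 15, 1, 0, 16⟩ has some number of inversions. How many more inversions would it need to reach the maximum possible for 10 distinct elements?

Maximum inversions for 10 distinct elements is C(10, 2) = 10·9/2 = 45.
Current inversions — for each element, count later smaller elements:
9: 2
17: 6
20: 6
10: 2
21: 5
11: 2
15: 2
1: 1
0: 0
16: 0
Current total: 2 + 6 + 6 + 2 + 5 + 2 + 2 + 1 + 0 + 0 = 26
Shortfall: 45 − 26 = 19

19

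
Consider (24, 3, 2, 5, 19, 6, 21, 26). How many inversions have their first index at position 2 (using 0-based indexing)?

0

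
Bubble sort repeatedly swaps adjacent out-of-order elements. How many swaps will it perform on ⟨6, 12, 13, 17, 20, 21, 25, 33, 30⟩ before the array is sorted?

There is 1 swap.

The minimum number of adjacent swaps to sort an array equals its inversion count, since every such swap removes exactly one inversion.
Count inversions — for each element, later elements that are smaller:
6: none → 0
12: none → 0
13: none → 0
17: none → 0
20: none → 0
21: none → 0
25: none → 0
33: 30 → 1
30: none → 0
Total inversions: 0 + 0 + 0 + 0 + 0 + 0 + 0 + 1 + 0 = 1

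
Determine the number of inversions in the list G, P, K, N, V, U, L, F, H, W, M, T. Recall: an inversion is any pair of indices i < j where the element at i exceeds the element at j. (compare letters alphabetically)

28 inversions

Sweep left to right; for each value list the smaller values that follow it:
G → F → 1
P → K, N, L, F, H, M → 6
K → F, H → 2
N → L, F, H, M → 4
V → U, L, F, H, M, T → 6
U → L, F, H, M, T → 5
L → F, H → 2
F → none → 0
H → none → 0
W → M, T → 2
M → none → 0
T → none → 0
Sum: 1 + 6 + 2 + 4 + 6 + 5 + 2 + 0 + 0 + 2 + 0 + 0 = 28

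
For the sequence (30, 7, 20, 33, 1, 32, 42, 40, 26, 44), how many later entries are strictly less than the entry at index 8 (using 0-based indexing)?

The element at index 8 is 26.
Elements after it: 44
None of them are smaller than 26.

0 such elements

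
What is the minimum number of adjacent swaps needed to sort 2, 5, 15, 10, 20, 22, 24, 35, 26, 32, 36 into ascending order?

3

The minimum number of adjacent swaps to sort an array equals its inversion count, since every such swap removes exactly one inversion.
Count inversions — for each element, later elements that are smaller:
2: none → 0
5: none → 0
15: 10 → 1
10: none → 0
20: none → 0
22: none → 0
24: none → 0
35: 26, 32 → 2
26: none → 0
32: none → 0
36: none → 0
Total inversions: 0 + 0 + 1 + 0 + 0 + 0 + 0 + 2 + 0 + 0 + 0 = 3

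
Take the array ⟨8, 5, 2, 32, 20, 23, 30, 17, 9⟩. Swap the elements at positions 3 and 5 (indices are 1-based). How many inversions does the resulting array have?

Positions 3 and 5 hold 2 and 20; after swapping, the array is [8, 5, 20, 32, 2, 23, 30, 17, 9].
Sweep left to right; for each value list the smaller values that follow it:
8 → 5, 2 → 2
5 → 2 → 1
20 → 2, 17, 9 → 3
32 → 2, 23, 30, 17, 9 → 5
2 → none → 0
23 → 17, 9 → 2
30 → 17, 9 → 2
17 → 9 → 1
9 → none → 0
Sum: 2 + 1 + 3 + 5 + 0 + 2 + 2 + 1 + 0 = 16

16 inversions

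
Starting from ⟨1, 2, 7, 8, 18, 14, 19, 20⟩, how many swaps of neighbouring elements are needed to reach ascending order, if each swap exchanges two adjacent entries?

Minimum adjacent swaps = number of inversions (each swap of adjacent out-of-order elements removes one inversion and no swap can remove more).
Count inversions — for each element, later elements that are smaller:
1: none → 0
2: none → 0
7: none → 0
8: none → 0
18: 14 → 1
14: none → 0
19: none → 0
20: none → 0
Total inversions: 0 + 0 + 0 + 0 + 1 + 0 + 0 + 0 = 1

1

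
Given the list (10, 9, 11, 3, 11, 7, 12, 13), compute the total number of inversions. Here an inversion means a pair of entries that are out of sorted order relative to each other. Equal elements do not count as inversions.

Sweep left to right; for each value list the smaller values that follow it:
10 → 9, 3, 7 → 3
9 → 3, 7 → 2
11 → 3, 7 → 2
3 → none → 0
11 → 7 → 1
7 → none → 0
12 → none → 0
13 → none → 0
Sum: 3 + 2 + 2 + 0 + 1 + 0 + 0 + 0 = 8

Inversions: 8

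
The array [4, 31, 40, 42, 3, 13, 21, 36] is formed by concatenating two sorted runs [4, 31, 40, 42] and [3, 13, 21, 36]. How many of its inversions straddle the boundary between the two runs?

For each element r of the right run, count left-run elements greater than r:
r = 3: 4, 31, 40, 42 → 4
r = 13: 31, 40, 42 → 3
r = 21: 31, 40, 42 → 3
r = 36: 40, 42 → 2
Cross-inversions: 4 + 3 + 3 + 2 = 12

12 cross-inversions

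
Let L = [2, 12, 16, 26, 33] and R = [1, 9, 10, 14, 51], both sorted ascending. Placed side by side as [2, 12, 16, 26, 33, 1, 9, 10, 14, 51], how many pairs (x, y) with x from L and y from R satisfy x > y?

Count, for every r in R, how many entries of L exceed r:
r = 1: 2, 12, 16, 26, 33 → 5
r = 9: 12, 16, 26, 33 → 4
r = 10: 12, 16, 26, 33 → 4
r = 14: 16, 26, 33 → 3
r = 51: none → 0
Cross-inversions: 5 + 4 + 4 + 3 + 0 = 16

There are 16 cross-inversions.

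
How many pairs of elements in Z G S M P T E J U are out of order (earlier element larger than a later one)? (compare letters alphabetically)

Count, for each position, how many later elements it exceeds:
Z → G, S, M, P, T, E, J, U → 8
G → E → 1
S → M, P, E, J → 4
M → E, J → 2
P → E, J → 2
T → E, J → 2
E → none → 0
J → none → 0
U → none → 0
Sum: 8 + 1 + 4 + 2 + 2 + 2 + 0 + 0 + 0 = 19

There are 19 out-of-order pairs.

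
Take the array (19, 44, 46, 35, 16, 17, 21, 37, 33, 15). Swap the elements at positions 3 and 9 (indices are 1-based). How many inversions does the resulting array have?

There are 23 inversions.

Positions 3 and 9 hold 46 and 33; after swapping, the array is [19, 44, 33, 35, 16, 17, 21, 37, 46, 15].
Sweep left to right; for each value list the smaller values that follow it:
19: 3
44: 7
33: 4
35: 4
16: 1
17: 1
21: 1
37: 1
46: 1
15: 0
Sum: 3 + 7 + 4 + 4 + 1 + 1 + 1 + 1 + 1 + 0 = 23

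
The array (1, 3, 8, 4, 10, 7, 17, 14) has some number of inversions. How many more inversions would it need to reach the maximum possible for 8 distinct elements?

Maximum inversions for 8 distinct elements is C(8, 2) = 8·7/2 = 28.
Current inversions — for each element, count later smaller elements:
1: 0
3: 0
8: 2
4: 0
10: 1
7: 0
17: 1
14: 0
Current total: 0 + 0 + 2 + 0 + 1 + 0 + 1 + 0 = 4
Shortfall: 28 − 4 = 24

24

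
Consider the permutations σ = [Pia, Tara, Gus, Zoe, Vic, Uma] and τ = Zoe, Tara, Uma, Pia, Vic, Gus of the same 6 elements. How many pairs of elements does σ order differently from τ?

8

Assign each item its position (1..6) in the first ordering, then rewrite the second ordering as that position sequence:
positions: Pia→1, Tara→2, Gus→3, Zoe→4, Vic→5, Uma→6
second ordering as positions: [4, 2, 6, 1, 5, 3]
Discordant pairs = inversions in this position sequence.
4: 2, 1, 3 → 3
2: 1 → 1
6: 1, 5, 3 → 3
1: 0
5: 3 → 1
3: 0
Total: 3 + 1 + 3 + 0 + 1 + 0 = 8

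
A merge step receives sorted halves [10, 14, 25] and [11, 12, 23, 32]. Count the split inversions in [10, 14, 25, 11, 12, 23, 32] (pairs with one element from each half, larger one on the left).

For each element r of the right run, count left-run elements greater than r:
r = 11: 14, 25 → 2
r = 12: 14, 25 → 2
r = 23: 25 → 1
r = 32: none → 0
Cross-inversions: 2 + 2 + 1 + 0 = 5

There are 5 cross-inversions.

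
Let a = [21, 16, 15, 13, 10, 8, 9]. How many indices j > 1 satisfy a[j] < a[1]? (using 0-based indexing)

5

The element at index 1 is 16.
Elements after it: 15, 13, 10, 8, 9
Those smaller than 16: 15, 13, 10, 8, 9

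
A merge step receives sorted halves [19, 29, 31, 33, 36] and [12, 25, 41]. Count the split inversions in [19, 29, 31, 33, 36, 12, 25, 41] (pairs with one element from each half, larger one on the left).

For each element r of the right run, count left-run elements greater than r:
r = 12: 19, 29, 31, 33, 36 → 5
r = 25: 29, 31, 33, 36 → 4
r = 41: none → 0
Cross-inversions: 5 + 4 + 0 = 9

9 split inversions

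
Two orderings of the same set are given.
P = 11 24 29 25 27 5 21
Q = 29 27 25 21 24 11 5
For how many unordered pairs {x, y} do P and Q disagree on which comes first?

11 disagreeing pairs

Assign each item its position (1..7) in the first ordering, then rewrite the second ordering as that position sequence:
positions: 11→1, 24→2, 29→3, 25→4, 27→5, 5→6, 21→7
second ordering as positions: [3, 5, 4, 7, 2, 1, 6]
Discordant pairs = inversions in this position sequence.
3: 2, 1 → 2
5: 4, 2, 1 → 3
4: 2, 1 → 2
7: 2, 1, 6 → 3
2: 1 → 1
1: 0
6: 0
Total: 2 + 3 + 2 + 3 + 1 + 0 + 0 = 11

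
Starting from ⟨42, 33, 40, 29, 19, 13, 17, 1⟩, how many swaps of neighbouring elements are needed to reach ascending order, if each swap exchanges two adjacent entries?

Each adjacent swap fixes exactly one inversion, so the minimum swap count equals the number of inversions.
Count inversions — for each element, later elements that are smaller:
42: 33, 40, 29, 19, 13, 17, 1 → 7
33: 29, 19, 13, 17, 1 → 5
40: 29, 19, 13, 17, 1 → 5
29: 19, 13, 17, 1 → 4
19: 13, 17, 1 → 3
13: 1 → 1
17: 1 → 1
1: none → 0
Total inversions: 7 + 5 + 5 + 4 + 3 + 1 + 1 + 0 = 26

26 swaps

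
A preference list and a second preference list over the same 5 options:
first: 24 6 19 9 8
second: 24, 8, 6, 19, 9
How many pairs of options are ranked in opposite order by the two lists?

Assign each item its position (1..5) in the first ordering, then rewrite the second ordering as that position sequence:
positions: 24→1, 6→2, 19→3, 9→4, 8→5
second ordering as positions: [1, 5, 2, 3, 4]
Discordant pairs = inversions in this position sequence.
1: 0
5: 2, 3, 4 → 3
2: 0
3: 0
4: 0
Total: 0 + 3 + 0 + 0 + 0 = 3

3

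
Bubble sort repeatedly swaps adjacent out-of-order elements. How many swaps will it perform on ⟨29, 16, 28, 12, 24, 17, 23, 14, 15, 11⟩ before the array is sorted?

34 swaps

Minimum adjacent swaps = number of inversions (each swap of adjacent out-of-order elements removes one inversion and no swap can remove more).
Count inversions — for each element, later elements that are smaller:
29: 16, 28, 12, 24, 17, 23, 14, 15, 11 → 9
16: 12, 14, 15, 11 → 4
28: 12, 24, 17, 23, 14, 15, 11 → 7
12: 11 → 1
24: 17, 23, 14, 15, 11 → 5
17: 14, 15, 11 → 3
23: 14, 15, 11 → 3
14: 11 → 1
15: 11 → 1
11: none → 0
Total inversions: 9 + 4 + 7 + 1 + 5 + 3 + 3 + 1 + 1 + 0 = 34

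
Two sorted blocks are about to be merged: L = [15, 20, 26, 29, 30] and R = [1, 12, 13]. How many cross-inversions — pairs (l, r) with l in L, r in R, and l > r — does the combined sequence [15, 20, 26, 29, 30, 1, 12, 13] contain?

15

Take each right-half value and tally the left-half values above it:
r = 1: 15, 20, 26, 29, 30 → 5
r = 12: 15, 20, 26, 29, 30 → 5
r = 13: 15, 20, 26, 29, 30 → 5
Cross-inversions: 5 + 5 + 5 = 15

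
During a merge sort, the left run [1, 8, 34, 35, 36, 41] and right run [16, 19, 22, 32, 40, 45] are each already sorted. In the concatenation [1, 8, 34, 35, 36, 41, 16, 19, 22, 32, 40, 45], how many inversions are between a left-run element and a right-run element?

Count, for every r in R, how many entries of L exceed r:
r = 16: 34, 35, 36, 41 → 4
r = 19: 34, 35, 36, 41 → 4
r = 22: 34, 35, 36, 41 → 4
r = 32: 34, 35, 36, 41 → 4
r = 40: 41 → 1
r = 45: none → 0
Cross-inversions: 4 + 4 + 4 + 4 + 1 + 0 = 17

17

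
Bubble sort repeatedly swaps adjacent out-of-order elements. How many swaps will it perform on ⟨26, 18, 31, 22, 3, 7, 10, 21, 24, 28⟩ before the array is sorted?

Each adjacent swap fixes exactly one inversion, so the minimum swap count equals the number of inversions.
Count inversions — for each element, later elements that are smaller:
26: 18, 22, 3, 7, 10, 21, 24 → 7
18: 3, 7, 10 → 3
31: 22, 3, 7, 10, 21, 24, 28 → 7
22: 3, 7, 10, 21 → 4
3: none → 0
7: none → 0
10: none → 0
21: none → 0
24: none → 0
28: none → 0
Total inversions: 7 + 3 + 7 + 4 + 0 + 0 + 0 + 0 + 0 + 0 = 21

21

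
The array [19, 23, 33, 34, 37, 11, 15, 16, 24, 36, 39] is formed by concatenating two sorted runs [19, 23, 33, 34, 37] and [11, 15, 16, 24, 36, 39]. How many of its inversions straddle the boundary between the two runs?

Count, for every r in R, how many entries of L exceed r:
r = 11: 19, 23, 33, 34, 37 → 5
r = 15: 19, 23, 33, 34, 37 → 5
r = 16: 19, 23, 33, 34, 37 → 5
r = 24: 33, 34, 37 → 3
r = 36: 37 → 1
r = 39: none → 0
Cross-inversions: 5 + 5 + 5 + 3 + 1 + 0 = 19

19 split inversions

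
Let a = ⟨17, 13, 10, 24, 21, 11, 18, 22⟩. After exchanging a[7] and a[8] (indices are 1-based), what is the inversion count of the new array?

12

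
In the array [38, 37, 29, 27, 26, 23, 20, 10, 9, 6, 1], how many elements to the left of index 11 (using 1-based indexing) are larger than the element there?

The element at index 11 is 1.
Elements before it: 38, 37, 29, 27, 26, 23, 20, 10, 9, 6
Those larger than 1: 38, 37, 29, 27, 26, 23, 20, 10, 9, 6

10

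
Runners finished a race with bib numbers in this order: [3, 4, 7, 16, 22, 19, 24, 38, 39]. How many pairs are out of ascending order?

Element-by-element contributions:
3: 0
4: 0
7: 0
16: 0
22: 1
19: 0
24: 0
38: 0
39: 0
Sum: 0 + 0 + 0 + 0 + 1 + 0 + 0 + 0 + 0 = 1

1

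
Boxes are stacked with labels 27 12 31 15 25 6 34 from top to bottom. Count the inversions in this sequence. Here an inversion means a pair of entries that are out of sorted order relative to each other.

Sweep left to right; for each value list the smaller values that follow it:
27: 4
12: 1
31: 3
15: 1
25: 1
6: 0
34: 0
Sum: 4 + 1 + 3 + 1 + 1 + 0 + 0 = 10

10 inversions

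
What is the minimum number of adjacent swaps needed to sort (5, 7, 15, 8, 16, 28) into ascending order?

Swaps: 1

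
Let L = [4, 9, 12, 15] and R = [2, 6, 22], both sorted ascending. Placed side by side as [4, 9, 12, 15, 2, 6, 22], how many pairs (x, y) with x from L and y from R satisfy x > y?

For each element r of the right run, count left-run elements greater than r:
r = 2: 4, 9, 12, 15 → 4
r = 6: 9, 12, 15 → 3
r = 22: none → 0
Cross-inversions: 4 + 3 + 0 = 7

7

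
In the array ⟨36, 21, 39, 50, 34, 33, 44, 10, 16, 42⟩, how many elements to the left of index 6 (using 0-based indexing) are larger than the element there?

1

The element at index 6 is 44.
Elements before it: 36, 21, 39, 50, 34, 33
Those larger than 44: 50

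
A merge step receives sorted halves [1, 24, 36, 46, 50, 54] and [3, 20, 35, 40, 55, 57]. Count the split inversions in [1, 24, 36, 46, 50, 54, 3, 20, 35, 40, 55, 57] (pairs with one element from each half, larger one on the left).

17

Take each right-half value and tally the left-half values above it:
r = 3: 24, 36, 46, 50, 54 → 5
r = 20: 24, 36, 46, 50, 54 → 5
r = 35: 36, 46, 50, 54 → 4
r = 40: 46, 50, 54 → 3
r = 55: none → 0
r = 57: none → 0
Cross-inversions: 5 + 5 + 4 + 3 + 0 + 0 = 17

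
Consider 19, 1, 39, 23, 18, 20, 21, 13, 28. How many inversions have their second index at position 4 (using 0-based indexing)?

The element at index 4 is 18.
Elements before it: 19, 1, 39, 23
Those larger than 18: 19, 39, 23

3 such elements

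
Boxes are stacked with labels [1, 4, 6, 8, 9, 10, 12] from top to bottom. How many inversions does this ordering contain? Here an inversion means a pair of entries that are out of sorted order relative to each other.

Listing every pair i<j with a[i]>a[j] (using 0-based positions):
(none)
That's 0 pairs.

0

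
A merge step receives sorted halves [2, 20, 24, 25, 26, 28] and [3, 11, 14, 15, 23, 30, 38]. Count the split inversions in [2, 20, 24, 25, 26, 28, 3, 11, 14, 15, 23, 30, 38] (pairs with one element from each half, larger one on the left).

Count, for every r in R, how many entries of L exceed r:
r = 3: 20, 24, 25, 26, 28 → 5
r = 11: 20, 24, 25, 26, 28 → 5
r = 14: 20, 24, 25, 26, 28 → 5
r = 15: 20, 24, 25, 26, 28 → 5
r = 23: 24, 25, 26, 28 → 4
r = 30: none → 0
r = 38: none → 0
Cross-inversions: 5 + 5 + 5 + 5 + 4 + 0 + 0 = 24

24 split inversions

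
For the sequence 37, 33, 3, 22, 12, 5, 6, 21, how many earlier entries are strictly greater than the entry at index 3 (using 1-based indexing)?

2

The element at index 3 is 3.
Elements before it: 37, 33
Those larger than 3: 37, 33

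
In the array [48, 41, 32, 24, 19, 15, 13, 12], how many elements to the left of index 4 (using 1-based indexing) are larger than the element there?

The element at index 4 is 24.
Elements before it: 48, 41, 32
Those larger than 24: 48, 41, 32

3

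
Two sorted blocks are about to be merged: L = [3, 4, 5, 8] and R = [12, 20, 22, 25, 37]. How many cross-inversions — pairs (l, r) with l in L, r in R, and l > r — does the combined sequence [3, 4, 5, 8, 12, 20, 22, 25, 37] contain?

Count, for every r in R, how many entries of L exceed r:
r = 12: none → 0
r = 20: none → 0
r = 22: none → 0
r = 25: none → 0
r = 37: none → 0
Cross-inversions: 0 + 0 + 0 + 0 + 0 = 0

0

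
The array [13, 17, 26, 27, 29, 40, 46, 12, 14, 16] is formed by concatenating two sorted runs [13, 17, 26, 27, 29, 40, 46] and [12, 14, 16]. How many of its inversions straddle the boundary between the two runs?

Count, for every r in R, how many entries of L exceed r:
r = 12: 13, 17, 26, 27, 29, 40, 46 → 7
r = 14: 17, 26, 27, 29, 40, 46 → 6
r = 16: 17, 26, 27, 29, 40, 46 → 6
Cross-inversions: 7 + 6 + 6 = 19

Cross-inversions: 19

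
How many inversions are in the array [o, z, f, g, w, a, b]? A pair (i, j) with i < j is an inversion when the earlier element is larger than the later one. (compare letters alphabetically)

Sweep left to right; for each value list the smaller values that follow it:
o → f, g, a, b → 4
z → f, g, w, a, b → 5
f → a, b → 2
g → a, b → 2
w → a, b → 2
a → none → 0
b → none → 0
Sum: 4 + 5 + 2 + 2 + 2 + 0 + 0 = 15

15 out-of-order pairs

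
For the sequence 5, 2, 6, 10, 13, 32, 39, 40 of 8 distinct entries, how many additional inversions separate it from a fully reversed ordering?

27 inversions short

Maximum inversions for 8 distinct elements is C(8, 2) = 8·7/2 = 28.
Current inversions — for each element, count later smaller elements:
5: 1
2: 0
6: 0
10: 0
13: 0
32: 0
39: 0
40: 0
Current total: 1 + 0 + 0 + 0 + 0 + 0 + 0 + 0 = 1
Shortfall: 28 − 1 = 27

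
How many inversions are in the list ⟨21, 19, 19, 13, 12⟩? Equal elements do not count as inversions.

9

Sweep left to right; for each value list the smaller values that follow it:
21 → 19, 19, 13, 12 → 4
19 → 13, 12 → 2
19 → 13, 12 → 2
13 → 12 → 1
12 → none → 0
Sum: 4 + 2 + 2 + 1 + 0 = 9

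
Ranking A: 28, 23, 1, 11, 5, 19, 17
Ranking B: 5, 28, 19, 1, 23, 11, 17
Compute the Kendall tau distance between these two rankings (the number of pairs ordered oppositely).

Assign each item its position (1..7) in the first ordering, then rewrite the second ordering as that position sequence:
positions: 28→1, 23→2, 1→3, 11→4, 5→5, 19→6, 17→7
second ordering as positions: [5, 1, 6, 3, 2, 4, 7]
Discordant pairs = inversions in this position sequence.
5: 1, 3, 2, 4 → 4
1: 0
6: 3, 2, 4 → 3
3: 2 → 1
2: 0
4: 0
7: 0
Total: 4 + 0 + 3 + 1 + 0 + 0 + 0 = 8

Discordant pairs: 8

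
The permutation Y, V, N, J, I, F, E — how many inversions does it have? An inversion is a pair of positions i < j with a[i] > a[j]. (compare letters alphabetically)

21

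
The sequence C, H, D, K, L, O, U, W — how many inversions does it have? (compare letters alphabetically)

There is 1 inversion.

Element-by-element contributions:
C: 0
H: 1
D: 0
K: 0
L: 0
O: 0
U: 0
W: 0
Sum: 0 + 1 + 0 + 0 + 0 + 0 + 0 + 0 = 1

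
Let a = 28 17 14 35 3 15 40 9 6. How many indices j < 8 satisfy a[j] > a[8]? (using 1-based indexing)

The element at index 8 is 9.
Elements before it: 28, 17, 14, 35, 3, 15, 40
Those larger than 9: 28, 17, 14, 35, 15, 40

6 such elements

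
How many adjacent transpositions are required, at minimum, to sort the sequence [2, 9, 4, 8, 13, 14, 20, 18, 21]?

Minimum adjacent swaps = number of inversions (each swap of adjacent out-of-order elements removes one inversion and no swap can remove more).
Count inversions — for each element, later elements that are smaller:
2: none → 0
9: 4, 8 → 2
4: none → 0
8: none → 0
13: none → 0
14: none → 0
20: 18 → 1
18: none → 0
21: none → 0
Total inversions: 0 + 2 + 0 + 0 + 0 + 0 + 1 + 0 + 0 = 3

3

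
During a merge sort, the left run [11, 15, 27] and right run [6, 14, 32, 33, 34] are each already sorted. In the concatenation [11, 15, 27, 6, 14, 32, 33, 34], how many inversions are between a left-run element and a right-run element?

For each element r of the right run, count left-run elements greater than r:
r = 6: 11, 15, 27 → 3
r = 14: 15, 27 → 2
r = 32: none → 0
r = 33: none → 0
r = 34: none → 0
Cross-inversions: 3 + 2 + 0 + 0 + 0 = 5

5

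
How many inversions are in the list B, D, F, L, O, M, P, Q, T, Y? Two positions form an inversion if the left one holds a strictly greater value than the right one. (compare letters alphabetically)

1 out-of-order pair

Count, for each position, how many later elements it exceeds:
B → none → 0
D → none → 0
F → none → 0
L → none → 0
O → M → 1
M → none → 0
P → none → 0
Q → none → 0
T → none → 0
Y → none → 0
Sum: 0 + 0 + 0 + 0 + 1 + 0 + 0 + 0 + 0 + 0 = 1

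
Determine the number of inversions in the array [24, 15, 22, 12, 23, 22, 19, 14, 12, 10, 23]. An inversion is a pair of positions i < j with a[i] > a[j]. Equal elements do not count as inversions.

35 inversions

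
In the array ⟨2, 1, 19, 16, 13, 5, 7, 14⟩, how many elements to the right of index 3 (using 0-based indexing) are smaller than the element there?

4 such elements

The element at index 3 is 16.
Elements after it: 13, 5, 7, 14
Those smaller than 16: 13, 5, 7, 14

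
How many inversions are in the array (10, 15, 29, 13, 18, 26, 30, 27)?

Sweep left to right; for each value list the smaller values that follow it:
10 → none → 0
15 → 13 → 1
29 → 13, 18, 26, 27 → 4
13 → none → 0
18 → none → 0
26 → none → 0
30 → 27 → 1
27 → none → 0
Sum: 0 + 1 + 4 + 0 + 0 + 0 + 1 + 0 = 6

6 out-of-order pairs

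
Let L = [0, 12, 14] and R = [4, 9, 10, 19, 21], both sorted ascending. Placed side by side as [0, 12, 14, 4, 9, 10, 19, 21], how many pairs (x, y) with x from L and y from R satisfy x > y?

Take each right-half value and tally the left-half values above it:
r = 4: 12, 14 → 2
r = 9: 12, 14 → 2
r = 10: 12, 14 → 2
r = 19: none → 0
r = 21: none → 0
Cross-inversions: 2 + 2 + 2 + 0 + 0 = 6

There are 6 cross-inversions.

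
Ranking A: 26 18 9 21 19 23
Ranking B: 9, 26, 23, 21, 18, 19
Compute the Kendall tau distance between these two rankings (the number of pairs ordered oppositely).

There are 6 discordant pairs.

Assign each item its position (1..6) in the first ordering, then rewrite the second ordering as that position sequence:
positions: 26→1, 18→2, 9→3, 21→4, 19→5, 23→6
second ordering as positions: [3, 1, 6, 4, 2, 5]
Discordant pairs = inversions in this position sequence.
3: 1, 2 → 2
1: 0
6: 4, 2, 5 → 3
4: 2 → 1
2: 0
5: 0
Total: 2 + 0 + 3 + 1 + 0 + 0 = 6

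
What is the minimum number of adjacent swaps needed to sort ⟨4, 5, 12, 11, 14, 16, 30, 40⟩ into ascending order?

1

Each adjacent swap fixes exactly one inversion, so the minimum swap count equals the number of inversions.
Count inversions — for each element, later elements that are smaller:
4: none → 0
5: none → 0
12: 11 → 1
11: none → 0
14: none → 0
16: none → 0
30: none → 0
40: none → 0
Total inversions: 0 + 0 + 1 + 0 + 0 + 0 + 0 + 0 = 1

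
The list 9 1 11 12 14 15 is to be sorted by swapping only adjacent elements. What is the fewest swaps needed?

1 adjacent swap

Each adjacent swap fixes exactly one inversion, so the minimum swap count equals the number of inversions.
Count inversions — for each element, later elements that are smaller:
9: 1 → 1
1: none → 0
11: none → 0
12: none → 0
14: none → 0
15: none → 0
Total inversions: 1 + 0 + 0 + 0 + 0 + 0 = 1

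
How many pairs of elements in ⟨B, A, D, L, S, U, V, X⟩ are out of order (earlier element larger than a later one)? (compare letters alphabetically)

1 inversion

Element-by-element contributions:
B: 1
A: 0
D: 0
L: 0
S: 0
U: 0
V: 0
X: 0
Sum: 1 + 0 + 0 + 0 + 0 + 0 + 0 + 0 = 1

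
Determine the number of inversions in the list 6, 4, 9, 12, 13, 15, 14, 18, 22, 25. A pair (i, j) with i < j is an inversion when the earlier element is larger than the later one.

2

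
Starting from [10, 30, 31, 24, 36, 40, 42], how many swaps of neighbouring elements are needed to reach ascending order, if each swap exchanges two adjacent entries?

2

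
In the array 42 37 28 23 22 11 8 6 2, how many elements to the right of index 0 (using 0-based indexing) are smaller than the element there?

8

The element at index 0 is 42.
Elements after it: 37, 28, 23, 22, 11, 8, 6, 2
Those smaller than 42: 37, 28, 23, 22, 11, 8, 6, 2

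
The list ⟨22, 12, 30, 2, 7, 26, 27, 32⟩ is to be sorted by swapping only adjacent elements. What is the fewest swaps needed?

There are 9 adjacent swaps.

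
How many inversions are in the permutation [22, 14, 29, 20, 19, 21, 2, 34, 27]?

Sweep left to right; for each value list the smaller values that follow it:
22: 5
14: 1
29: 5
20: 2
19: 1
21: 1
2: 0
34: 1
27: 0
Sum: 5 + 1 + 5 + 2 + 1 + 1 + 0 + 1 + 0 = 16

16 out-of-order pairs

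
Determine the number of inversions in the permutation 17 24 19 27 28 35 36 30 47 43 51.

Count, for each position, how many later elements it exceeds:
17 → none → 0
24 → 19 → 1
19 → none → 0
27 → none → 0
28 → none → 0
35 → 30 → 1
36 → 30 → 1
30 → none → 0
47 → 43 → 1
43 → none → 0
51 → none → 0
Sum: 0 + 1 + 0 + 0 + 0 + 1 + 1 + 0 + 1 + 0 + 0 = 4

4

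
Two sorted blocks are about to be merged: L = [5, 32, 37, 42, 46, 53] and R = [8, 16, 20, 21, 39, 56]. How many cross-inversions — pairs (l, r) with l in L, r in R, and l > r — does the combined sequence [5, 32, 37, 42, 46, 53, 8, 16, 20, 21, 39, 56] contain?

There are 23 cross-inversions.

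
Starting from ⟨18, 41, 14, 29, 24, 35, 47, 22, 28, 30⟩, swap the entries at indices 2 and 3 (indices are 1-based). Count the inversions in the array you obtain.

17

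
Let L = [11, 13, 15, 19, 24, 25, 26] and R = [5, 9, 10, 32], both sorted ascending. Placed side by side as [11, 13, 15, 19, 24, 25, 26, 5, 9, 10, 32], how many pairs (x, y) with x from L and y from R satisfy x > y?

Split inversions: 21

Count, for every r in R, how many entries of L exceed r:
r = 5: 11, 13, 15, 19, 24, 25, 26 → 7
r = 9: 11, 13, 15, 19, 24, 25, 26 → 7
r = 10: 11, 13, 15, 19, 24, 25, 26 → 7
r = 32: none → 0
Cross-inversions: 7 + 7 + 7 + 0 = 21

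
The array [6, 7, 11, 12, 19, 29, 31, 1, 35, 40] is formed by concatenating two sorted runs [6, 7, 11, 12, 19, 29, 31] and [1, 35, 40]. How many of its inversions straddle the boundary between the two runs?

Take each right-half value and tally the left-half values above it:
r = 1: 6, 7, 11, 12, 19, 29, 31 → 7
r = 35: none → 0
r = 40: none → 0
Cross-inversions: 7 + 0 + 0 = 7

7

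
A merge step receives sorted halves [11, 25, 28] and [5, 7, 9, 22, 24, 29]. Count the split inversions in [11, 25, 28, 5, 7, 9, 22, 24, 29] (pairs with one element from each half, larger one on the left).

13

Count, for every r in R, how many entries of L exceed r:
r = 5: 11, 25, 28 → 3
r = 7: 11, 25, 28 → 3
r = 9: 11, 25, 28 → 3
r = 22: 25, 28 → 2
r = 24: 25, 28 → 2
r = 29: none → 0
Cross-inversions: 3 + 3 + 3 + 2 + 2 + 0 = 13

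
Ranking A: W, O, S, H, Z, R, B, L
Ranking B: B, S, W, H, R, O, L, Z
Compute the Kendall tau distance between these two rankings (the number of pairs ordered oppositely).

12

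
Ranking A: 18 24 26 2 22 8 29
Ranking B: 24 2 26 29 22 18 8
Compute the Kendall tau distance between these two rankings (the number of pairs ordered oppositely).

8 discordant pairs

Assign each item its position (1..7) in the first ordering, then rewrite the second ordering as that position sequence:
positions: 18→1, 24→2, 26→3, 2→4, 22→5, 8→6, 29→7
second ordering as positions: [2, 4, 3, 7, 5, 1, 6]
Discordant pairs = inversions in this position sequence.
2: 1 → 1
4: 3, 1 → 2
3: 1 → 1
7: 5, 1, 6 → 3
5: 1 → 1
1: 0
6: 0
Total: 1 + 2 + 1 + 3 + 1 + 0 + 0 = 8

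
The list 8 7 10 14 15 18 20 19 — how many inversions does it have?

Sweep left to right; for each value list the smaller values that follow it:
8: 1
7: 0
10: 0
14: 0
15: 0
18: 0
20: 1
19: 0
Sum: 1 + 0 + 0 + 0 + 0 + 0 + 1 + 0 = 2

2 inversions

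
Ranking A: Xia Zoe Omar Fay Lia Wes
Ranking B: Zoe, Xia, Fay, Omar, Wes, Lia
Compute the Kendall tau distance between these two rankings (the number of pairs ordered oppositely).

3

Assign each item its position (1..6) in the first ordering, then rewrite the second ordering as that position sequence:
positions: Xia→1, Zoe→2, Omar→3, Fay→4, Lia→5, Wes→6
second ordering as positions: [2, 1, 4, 3, 6, 5]
Discordant pairs = inversions in this position sequence.
2: 1 → 1
1: 0
4: 3 → 1
3: 0
6: 5 → 1
5: 0
Total: 1 + 0 + 1 + 0 + 1 + 0 = 3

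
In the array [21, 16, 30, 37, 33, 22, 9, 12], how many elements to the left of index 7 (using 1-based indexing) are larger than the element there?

6 such elements

The element at index 7 is 9.
Elements before it: 21, 16, 30, 37, 33, 22
Those larger than 9: 21, 16, 30, 37, 33, 22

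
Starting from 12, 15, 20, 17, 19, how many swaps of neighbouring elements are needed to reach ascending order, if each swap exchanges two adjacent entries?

The minimum number of adjacent swaps to sort an array equals its inversion count, since every such swap removes exactly one inversion.
Count inversions — for each element, later elements that are smaller:
12: none → 0
15: none → 0
20: 17, 19 → 2
17: none → 0
19: none → 0
Total inversions: 0 + 0 + 2 + 0 + 0 = 2

2 adjacent swaps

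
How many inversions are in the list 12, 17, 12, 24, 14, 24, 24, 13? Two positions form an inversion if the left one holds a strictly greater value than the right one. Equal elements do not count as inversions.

Inversions: 8

Sweep left to right; for each value list the smaller values that follow it:
12 → none → 0
17 → 12, 14, 13 → 3
12 → none → 0
24 → 14, 13 → 2
14 → 13 → 1
24 → 13 → 1
24 → 13 → 1
13 → none → 0
Sum: 0 + 3 + 0 + 2 + 1 + 1 + 1 + 0 = 8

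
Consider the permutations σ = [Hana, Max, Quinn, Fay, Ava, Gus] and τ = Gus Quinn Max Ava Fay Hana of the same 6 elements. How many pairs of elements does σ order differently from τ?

11 discordant pairs

Assign each item its position (1..6) in the first ordering, then rewrite the second ordering as that position sequence:
positions: Hana→1, Max→2, Quinn→3, Fay→4, Ava→5, Gus→6
second ordering as positions: [6, 3, 2, 5, 4, 1]
Discordant pairs = inversions in this position sequence.
6: 3, 2, 5, 4, 1 → 5
3: 2, 1 → 2
2: 1 → 1
5: 4, 1 → 2
4: 1 → 1
1: 0
Total: 5 + 2 + 1 + 2 + 1 + 0 = 11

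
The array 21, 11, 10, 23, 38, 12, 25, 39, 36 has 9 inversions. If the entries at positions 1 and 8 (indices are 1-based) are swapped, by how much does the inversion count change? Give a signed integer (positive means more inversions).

+7

Positions 1 and 8 hold 21 and 39; after swapping, the array is [39, 11, 10, 23, 38, 12, 25, 21, 36].
Count, for each position, how many later elements it exceeds:
39: 8
11: 1
10: 0
23: 2
38: 4
12: 0
25: 1
21: 0
36: 0
Sum: 8 + 1 + 0 + 2 + 4 + 0 + 1 + 0 + 0 = 16
Change: 16 − 9 = +7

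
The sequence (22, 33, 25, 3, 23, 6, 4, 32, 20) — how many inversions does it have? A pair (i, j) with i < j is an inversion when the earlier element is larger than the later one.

21 out-of-order pairs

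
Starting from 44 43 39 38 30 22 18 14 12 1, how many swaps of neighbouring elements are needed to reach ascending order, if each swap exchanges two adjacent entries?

Each adjacent swap fixes exactly one inversion, so the minimum swap count equals the number of inversions.
Count inversions — for each element, later elements that are smaller:
44: 43, 39, 38, 30, 22, 18, 14, 12, 1 → 9
43: 39, 38, 30, 22, 18, 14, 12, 1 → 8
39: 38, 30, 22, 18, 14, 12, 1 → 7
38: 30, 22, 18, 14, 12, 1 → 6
30: 22, 18, 14, 12, 1 → 5
22: 18, 14, 12, 1 → 4
18: 14, 12, 1 → 3
14: 12, 1 → 2
12: 1 → 1
1: none → 0
Total inversions: 9 + 8 + 7 + 6 + 5 + 4 + 3 + 2 + 1 + 0 = 45

Adjacent swaps: 45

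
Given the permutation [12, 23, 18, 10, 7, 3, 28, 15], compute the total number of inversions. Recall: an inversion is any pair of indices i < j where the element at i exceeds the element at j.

16 inversions

Count, for each position, how many later elements it exceeds:
12 → 10, 7, 3 → 3
23 → 18, 10, 7, 3, 15 → 5
18 → 10, 7, 3, 15 → 4
10 → 7, 3 → 2
7 → 3 → 1
3 → none → 0
28 → 15 → 1
15 → none → 0
Sum: 3 + 5 + 4 + 2 + 1 + 0 + 1 + 0 = 16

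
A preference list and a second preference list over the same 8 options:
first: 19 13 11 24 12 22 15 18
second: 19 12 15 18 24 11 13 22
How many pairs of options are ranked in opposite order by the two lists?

14

Assign each item its position (1..8) in the first ordering, then rewrite the second ordering as that position sequence:
positions: 19→1, 13→2, 11→3, 24→4, 12→5, 22→6, 15→7, 18→8
second ordering as positions: [1, 5, 7, 8, 4, 3, 2, 6]
Discordant pairs = inversions in this position sequence.
1: 0
5: 4, 3, 2 → 3
7: 4, 3, 2, 6 → 4
8: 4, 3, 2, 6 → 4
4: 3, 2 → 2
3: 2 → 1
2: 0
6: 0
Total: 0 + 3 + 4 + 4 + 2 + 1 + 0 + 0 = 14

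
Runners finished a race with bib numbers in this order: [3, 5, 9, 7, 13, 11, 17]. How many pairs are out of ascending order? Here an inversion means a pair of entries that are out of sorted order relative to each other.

Sweep left to right; for each value list the smaller values that follow it:
3 → none → 0
5 → none → 0
9 → 7 → 1
7 → none → 0
13 → 11 → 1
11 → none → 0
17 → none → 0
Sum: 0 + 0 + 1 + 0 + 1 + 0 + 0 = 2

2 inversions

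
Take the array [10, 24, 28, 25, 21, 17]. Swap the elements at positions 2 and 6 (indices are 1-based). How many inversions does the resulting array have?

5

Positions 2 and 6 hold 24 and 17; after swapping, the array is [10, 17, 28, 25, 21, 24].
Count, for each position, how many later elements it exceeds:
10: 0
17: 0
28: 3
25: 2
21: 0
24: 0
Sum: 0 + 0 + 3 + 2 + 0 + 0 = 5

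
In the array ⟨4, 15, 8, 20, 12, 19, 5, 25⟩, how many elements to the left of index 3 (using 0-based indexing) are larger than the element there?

The element at index 3 is 20.
Elements before it: 4, 15, 8
None of them are larger than 20.

0 such elements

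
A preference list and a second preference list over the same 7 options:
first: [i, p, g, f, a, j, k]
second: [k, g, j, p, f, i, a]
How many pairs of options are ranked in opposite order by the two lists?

Assign each item its position (1..7) in the first ordering, then rewrite the second ordering as that position sequence:
positions: i→1, p→2, g→3, f→4, a→5, j→6, k→7
second ordering as positions: [7, 3, 6, 2, 4, 1, 5]
Discordant pairs = inversions in this position sequence.
7: 3, 6, 2, 4, 1, 5 → 6
3: 2, 1 → 2
6: 2, 4, 1, 5 → 4
2: 1 → 1
4: 1 → 1
1: 0
5: 0
Total: 6 + 2 + 4 + 1 + 1 + 0 + 0 = 14

14 pairs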